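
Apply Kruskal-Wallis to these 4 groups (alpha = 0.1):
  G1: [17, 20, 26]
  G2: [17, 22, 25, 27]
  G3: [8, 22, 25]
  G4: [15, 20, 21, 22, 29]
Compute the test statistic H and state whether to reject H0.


Step 1: Combine all N = 15 observations and assign midranks.
sorted (value, group, rank): (8,G3,1), (15,G4,2), (17,G1,3.5), (17,G2,3.5), (20,G1,5.5), (20,G4,5.5), (21,G4,7), (22,G2,9), (22,G3,9), (22,G4,9), (25,G2,11.5), (25,G3,11.5), (26,G1,13), (27,G2,14), (29,G4,15)
Step 2: Sum ranks within each group.
R_1 = 22 (n_1 = 3)
R_2 = 38 (n_2 = 4)
R_3 = 21.5 (n_3 = 3)
R_4 = 38.5 (n_4 = 5)
Step 3: H = 12/(N(N+1)) * sum(R_i^2/n_i) - 3(N+1)
     = 12/(15*16) * (22^2/3 + 38^2/4 + 21.5^2/3 + 38.5^2/5) - 3*16
     = 0.050000 * 972.867 - 48
     = 0.643333.
Step 4: Ties present; correction factor C = 1 - 42/(15^3 - 15) = 0.987500. Corrected H = 0.643333 / 0.987500 = 0.651477.
Step 5: Under H0, H ~ chi^2(3); p-value = 0.884553.
Step 6: alpha = 0.1. fail to reject H0.

H = 0.6515, df = 3, p = 0.884553, fail to reject H0.


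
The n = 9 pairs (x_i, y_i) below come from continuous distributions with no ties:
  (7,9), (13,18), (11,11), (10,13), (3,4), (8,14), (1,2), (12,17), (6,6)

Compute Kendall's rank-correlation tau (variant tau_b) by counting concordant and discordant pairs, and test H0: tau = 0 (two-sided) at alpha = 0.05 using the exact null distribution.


Step 1: Enumerate the 36 unordered pairs (i,j) with i<j and classify each by sign(x_j-x_i) * sign(y_j-y_i).
  (1,2):dx=+6,dy=+9->C; (1,3):dx=+4,dy=+2->C; (1,4):dx=+3,dy=+4->C; (1,5):dx=-4,dy=-5->C
  (1,6):dx=+1,dy=+5->C; (1,7):dx=-6,dy=-7->C; (1,8):dx=+5,dy=+8->C; (1,9):dx=-1,dy=-3->C
  (2,3):dx=-2,dy=-7->C; (2,4):dx=-3,dy=-5->C; (2,5):dx=-10,dy=-14->C; (2,6):dx=-5,dy=-4->C
  (2,7):dx=-12,dy=-16->C; (2,8):dx=-1,dy=-1->C; (2,9):dx=-7,dy=-12->C; (3,4):dx=-1,dy=+2->D
  (3,5):dx=-8,dy=-7->C; (3,6):dx=-3,dy=+3->D; (3,7):dx=-10,dy=-9->C; (3,8):dx=+1,dy=+6->C
  (3,9):dx=-5,dy=-5->C; (4,5):dx=-7,dy=-9->C; (4,6):dx=-2,dy=+1->D; (4,7):dx=-9,dy=-11->C
  (4,8):dx=+2,dy=+4->C; (4,9):dx=-4,dy=-7->C; (5,6):dx=+5,dy=+10->C; (5,7):dx=-2,dy=-2->C
  (5,8):dx=+9,dy=+13->C; (5,9):dx=+3,dy=+2->C; (6,7):dx=-7,dy=-12->C; (6,8):dx=+4,dy=+3->C
  (6,9):dx=-2,dy=-8->C; (7,8):dx=+11,dy=+15->C; (7,9):dx=+5,dy=+4->C; (8,9):dx=-6,dy=-11->C
Step 2: C = 33, D = 3, total pairs = 36.
Step 3: tau = (C - D)/(n(n-1)/2) = (33 - 3)/36 = 0.833333.
Step 4: Exact two-sided p-value (enumerate n! = 362880 permutations of y under H0): p = 0.000854.
Step 5: alpha = 0.05. reject H0.

tau_b = 0.8333 (C=33, D=3), p = 0.000854, reject H0.


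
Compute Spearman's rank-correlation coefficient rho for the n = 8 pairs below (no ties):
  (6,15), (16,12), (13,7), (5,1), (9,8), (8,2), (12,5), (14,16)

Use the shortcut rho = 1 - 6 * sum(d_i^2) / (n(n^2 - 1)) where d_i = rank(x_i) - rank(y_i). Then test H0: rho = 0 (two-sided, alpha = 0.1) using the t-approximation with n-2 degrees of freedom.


Step 1: Rank x and y separately (midranks; no ties here).
rank(x): 6->2, 16->8, 13->6, 5->1, 9->4, 8->3, 12->5, 14->7
rank(y): 15->7, 12->6, 7->4, 1->1, 8->5, 2->2, 5->3, 16->8
Step 2: d_i = R_x(i) - R_y(i); compute d_i^2.
  (2-7)^2=25, (8-6)^2=4, (6-4)^2=4, (1-1)^2=0, (4-5)^2=1, (3-2)^2=1, (5-3)^2=4, (7-8)^2=1
sum(d^2) = 40.
Step 3: rho = 1 - 6*40 / (8*(8^2 - 1)) = 1 - 240/504 = 0.523810.
Step 4: Under H0, t = rho * sqrt((n-2)/(1-rho^2)) = 1.5062 ~ t(6).
Step 5: Two-sided p-value from the t-distribution with 6 df = 0.182721.
Step 6: alpha = 0.1. fail to reject H0.

rho = 0.5238, p = 0.182721, fail to reject H0 at alpha = 0.1.


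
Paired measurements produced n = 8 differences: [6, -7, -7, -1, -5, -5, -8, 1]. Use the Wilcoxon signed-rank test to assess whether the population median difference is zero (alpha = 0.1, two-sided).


Step 1: Drop any zero differences (none here) and take |d_i|.
|d| = [6, 7, 7, 1, 5, 5, 8, 1]
Step 2: Midrank |d_i| (ties get averaged ranks).
ranks: |6|->5, |7|->6.5, |7|->6.5, |1|->1.5, |5|->3.5, |5|->3.5, |8|->8, |1|->1.5
Step 3: Attach original signs; sum ranks with positive sign and with negative sign.
W+ = 5 + 1.5 = 6.5
W- = 6.5 + 6.5 + 1.5 + 3.5 + 3.5 + 8 = 29.5
(Check: W+ + W- = 36 should equal n(n+1)/2 = 36.)
Step 4: Test statistic W = min(W+, W-) = 6.5.
Step 5: Ties in |d|, so use the tie-corrected normal approximation.
        E[W] = n(n+1)/4 = 8*9/4 = 18.
        Tie groups: |d|=1 (t=2), |d|=5 (t=2), |d|=7 (t=2); sum(t^3 - t) = 18.
        Var[W] = n(n+1)(2n+1)/24 - sum(t^3-t)/48 = 1224/24 - 18/48 = 50.625.
        z = (W - E[W]) / sqrt(Var[W]) = (6.5 - 18) / 7.1151 = -1.6163.
        Two-sided p = 2*Phi(z) = 0.106035.
Step 6: alpha = 0.1. fail to reject H0.

W+ = 6.5, W- = 29.5, W = min = 6.5, p = 0.106035, fail to reject H0.


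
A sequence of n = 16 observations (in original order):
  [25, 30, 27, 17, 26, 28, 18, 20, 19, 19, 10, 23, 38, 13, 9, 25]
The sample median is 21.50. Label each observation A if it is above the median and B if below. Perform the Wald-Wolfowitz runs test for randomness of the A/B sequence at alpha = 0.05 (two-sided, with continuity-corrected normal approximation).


Step 1: Compute median = 21.50; label A = above, B = below.
Labels in order: AAABAABBBBBAABBA  (n_A = 8, n_B = 8)
Step 2: Count runs R = 7.
Step 3: Under H0 (random ordering), E[R] = 2*n_A*n_B/(n_A+n_B) + 1 = 2*8*8/16 + 1 = 9.0000.
        Var[R] = 2*n_A*n_B*(2*n_A*n_B - n_A - n_B) / ((n_A+n_B)^2 * (n_A+n_B-1)) = 14336/3840 = 3.7333.
        SD[R] = 1.9322.
Step 4: Continuity-corrected z = (R + 0.5 - E[R]) / SD[R] = (7 + 0.5 - 9.0000) / 1.9322 = -0.7763.
Step 5: Two-sided p-value via normal approximation = 2*(1 - Phi(|z|)) = 0.437558.
Step 6: alpha = 0.05. fail to reject H0.

R = 7, z = -0.7763, p = 0.437558, fail to reject H0.


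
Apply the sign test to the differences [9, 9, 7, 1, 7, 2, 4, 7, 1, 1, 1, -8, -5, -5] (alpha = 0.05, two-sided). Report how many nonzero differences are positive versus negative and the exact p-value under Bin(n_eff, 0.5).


Step 1: Discard zero differences. Original n = 14; n_eff = number of nonzero differences = 14.
Nonzero differences (with sign): +9, +9, +7, +1, +7, +2, +4, +7, +1, +1, +1, -8, -5, -5
Step 2: Count signs: positive = 11, negative = 3.
Step 3: Under H0: P(positive) = 0.5, so the number of positives S ~ Bin(14, 0.5).
Step 4: Two-sided exact p-value = sum of Bin(14,0.5) probabilities at or below the observed probability = 0.057373.
Step 5: alpha = 0.05. fail to reject H0.

n_eff = 14, pos = 11, neg = 3, p = 0.057373, fail to reject H0.


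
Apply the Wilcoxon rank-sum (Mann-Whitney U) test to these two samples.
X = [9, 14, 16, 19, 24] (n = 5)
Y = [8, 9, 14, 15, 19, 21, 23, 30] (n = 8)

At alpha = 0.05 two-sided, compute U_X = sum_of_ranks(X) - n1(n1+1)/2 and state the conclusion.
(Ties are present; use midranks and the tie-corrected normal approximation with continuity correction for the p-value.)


Step 1: Combine and sort all 13 observations; assign midranks.
sorted (value, group): (8,Y), (9,X), (9,Y), (14,X), (14,Y), (15,Y), (16,X), (19,X), (19,Y), (21,Y), (23,Y), (24,X), (30,Y)
ranks: 8->1, 9->2.5, 9->2.5, 14->4.5, 14->4.5, 15->6, 16->7, 19->8.5, 19->8.5, 21->10, 23->11, 24->12, 30->13
Step 2: Rank sum for X: R1 = 2.5 + 4.5 + 7 + 8.5 + 12 = 34.5.
Step 3: U_X = R1 - n1(n1+1)/2 = 34.5 - 5*6/2 = 34.5 - 15 = 19.5.
       U_Y = n1*n2 - U_X = 40 - 19.5 = 20.5.
Step 4: Ties are present, so use the tie-corrected normal approximation (with continuity correction) for the p-value.
Step 5: p-value = 1.000000; compare to alpha = 0.05. fail to reject H0.

U_X = 19.5, p = 1.000000, fail to reject H0 at alpha = 0.05.


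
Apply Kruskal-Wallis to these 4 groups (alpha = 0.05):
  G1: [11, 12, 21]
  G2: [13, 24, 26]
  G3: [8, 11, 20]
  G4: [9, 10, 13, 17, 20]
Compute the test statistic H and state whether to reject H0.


Step 1: Combine all N = 14 observations and assign midranks.
sorted (value, group, rank): (8,G3,1), (9,G4,2), (10,G4,3), (11,G1,4.5), (11,G3,4.5), (12,G1,6), (13,G2,7.5), (13,G4,7.5), (17,G4,9), (20,G3,10.5), (20,G4,10.5), (21,G1,12), (24,G2,13), (26,G2,14)
Step 2: Sum ranks within each group.
R_1 = 22.5 (n_1 = 3)
R_2 = 34.5 (n_2 = 3)
R_3 = 16 (n_3 = 3)
R_4 = 32 (n_4 = 5)
Step 3: H = 12/(N(N+1)) * sum(R_i^2/n_i) - 3(N+1)
     = 12/(14*15) * (22.5^2/3 + 34.5^2/3 + 16^2/3 + 32^2/5) - 3*15
     = 0.057143 * 855.633 - 45
     = 3.893333.
Step 4: Ties present; correction factor C = 1 - 18/(14^3 - 14) = 0.993407. Corrected H = 3.893333 / 0.993407 = 3.919174.
Step 5: Under H0, H ~ chi^2(3); p-value = 0.270325.
Step 6: alpha = 0.05. fail to reject H0.

H = 3.9192, df = 3, p = 0.270325, fail to reject H0.


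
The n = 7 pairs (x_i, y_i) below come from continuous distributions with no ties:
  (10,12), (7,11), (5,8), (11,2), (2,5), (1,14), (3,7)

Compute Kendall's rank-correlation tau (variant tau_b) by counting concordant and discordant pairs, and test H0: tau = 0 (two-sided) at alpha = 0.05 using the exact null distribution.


Step 1: Enumerate the 21 unordered pairs (i,j) with i<j and classify each by sign(x_j-x_i) * sign(y_j-y_i).
  (1,2):dx=-3,dy=-1->C; (1,3):dx=-5,dy=-4->C; (1,4):dx=+1,dy=-10->D; (1,5):dx=-8,dy=-7->C
  (1,6):dx=-9,dy=+2->D; (1,7):dx=-7,dy=-5->C; (2,3):dx=-2,dy=-3->C; (2,4):dx=+4,dy=-9->D
  (2,5):dx=-5,dy=-6->C; (2,6):dx=-6,dy=+3->D; (2,7):dx=-4,dy=-4->C; (3,4):dx=+6,dy=-6->D
  (3,5):dx=-3,dy=-3->C; (3,6):dx=-4,dy=+6->D; (3,7):dx=-2,dy=-1->C; (4,5):dx=-9,dy=+3->D
  (4,6):dx=-10,dy=+12->D; (4,7):dx=-8,dy=+5->D; (5,6):dx=-1,dy=+9->D; (5,7):dx=+1,dy=+2->C
  (6,7):dx=+2,dy=-7->D
Step 2: C = 10, D = 11, total pairs = 21.
Step 3: tau = (C - D)/(n(n-1)/2) = (10 - 11)/21 = -0.047619.
Step 4: Exact two-sided p-value (enumerate n! = 5040 permutations of y under H0): p = 1.000000.
Step 5: alpha = 0.05. fail to reject H0.

tau_b = -0.0476 (C=10, D=11), p = 1.000000, fail to reject H0.


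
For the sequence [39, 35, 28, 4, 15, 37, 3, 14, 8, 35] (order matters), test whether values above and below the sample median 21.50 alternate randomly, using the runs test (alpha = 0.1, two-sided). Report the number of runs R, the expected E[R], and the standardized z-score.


Step 1: Compute median = 21.50; label A = above, B = below.
Labels in order: AAABBABBBA  (n_A = 5, n_B = 5)
Step 2: Count runs R = 5.
Step 3: Under H0 (random ordering), E[R] = 2*n_A*n_B/(n_A+n_B) + 1 = 2*5*5/10 + 1 = 6.0000.
        Var[R] = 2*n_A*n_B*(2*n_A*n_B - n_A - n_B) / ((n_A+n_B)^2 * (n_A+n_B-1)) = 2000/900 = 2.2222.
        SD[R] = 1.4907.
Step 4: Continuity-corrected z = (R + 0.5 - E[R]) / SD[R] = (5 + 0.5 - 6.0000) / 1.4907 = -0.3354.
Step 5: Two-sided p-value via normal approximation = 2*(1 - Phi(|z|)) = 0.737316.
Step 6: alpha = 0.1. fail to reject H0.

R = 5, z = -0.3354, p = 0.737316, fail to reject H0.


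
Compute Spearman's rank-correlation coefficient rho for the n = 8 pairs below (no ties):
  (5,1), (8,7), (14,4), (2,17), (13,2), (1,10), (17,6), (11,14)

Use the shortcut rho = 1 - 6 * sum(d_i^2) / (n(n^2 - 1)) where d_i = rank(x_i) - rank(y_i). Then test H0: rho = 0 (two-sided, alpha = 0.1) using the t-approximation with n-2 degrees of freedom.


Step 1: Rank x and y separately (midranks; no ties here).
rank(x): 5->3, 8->4, 14->7, 2->2, 13->6, 1->1, 17->8, 11->5
rank(y): 1->1, 7->5, 4->3, 17->8, 2->2, 10->6, 6->4, 14->7
Step 2: d_i = R_x(i) - R_y(i); compute d_i^2.
  (3-1)^2=4, (4-5)^2=1, (7-3)^2=16, (2-8)^2=36, (6-2)^2=16, (1-6)^2=25, (8-4)^2=16, (5-7)^2=4
sum(d^2) = 118.
Step 3: rho = 1 - 6*118 / (8*(8^2 - 1)) = 1 - 708/504 = -0.404762.
Step 4: Under H0, t = rho * sqrt((n-2)/(1-rho^2)) = -1.0842 ~ t(6).
Step 5: Two-sided p-value from the t-distribution with 6 df = 0.319889.
Step 6: alpha = 0.1. fail to reject H0.

rho = -0.4048, p = 0.319889, fail to reject H0 at alpha = 0.1.


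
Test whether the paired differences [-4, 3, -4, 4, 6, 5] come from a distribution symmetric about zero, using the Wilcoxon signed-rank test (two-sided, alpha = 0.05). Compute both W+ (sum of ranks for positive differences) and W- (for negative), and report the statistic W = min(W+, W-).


Step 1: Drop any zero differences (none here) and take |d_i|.
|d| = [4, 3, 4, 4, 6, 5]
Step 2: Midrank |d_i| (ties get averaged ranks).
ranks: |4|->3, |3|->1, |4|->3, |4|->3, |6|->6, |5|->5
Step 3: Attach original signs; sum ranks with positive sign and with negative sign.
W+ = 1 + 3 + 6 + 5 = 15
W- = 3 + 3 = 6
(Check: W+ + W- = 21 should equal n(n+1)/2 = 21.)
Step 4: Test statistic W = min(W+, W-) = 6.
Step 5: Ties in |d|, so use the tie-corrected normal approximation.
        E[W] = n(n+1)/4 = 6*7/4 = 10.5.
        Tie groups: |d|=4 (t=3); sum(t^3 - t) = 24.
        Var[W] = n(n+1)(2n+1)/24 - sum(t^3-t)/48 = 546/24 - 24/48 = 22.25.
        z = (W - E[W]) / sqrt(Var[W]) = (6 - 10.5) / 4.7170 = -0.9540.
        Two-sided p = 2*Phi(z) = 0.340085.
Step 6: alpha = 0.05. fail to reject H0.

W+ = 15, W- = 6, W = min = 6, p = 0.340085, fail to reject H0.


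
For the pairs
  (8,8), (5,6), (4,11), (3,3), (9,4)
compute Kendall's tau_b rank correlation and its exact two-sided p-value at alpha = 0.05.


Step 1: Enumerate the 10 unordered pairs (i,j) with i<j and classify each by sign(x_j-x_i) * sign(y_j-y_i).
  (1,2):dx=-3,dy=-2->C; (1,3):dx=-4,dy=+3->D; (1,4):dx=-5,dy=-5->C; (1,5):dx=+1,dy=-4->D
  (2,3):dx=-1,dy=+5->D; (2,4):dx=-2,dy=-3->C; (2,5):dx=+4,dy=-2->D; (3,4):dx=-1,dy=-8->C
  (3,5):dx=+5,dy=-7->D; (4,5):dx=+6,dy=+1->C
Step 2: C = 5, D = 5, total pairs = 10.
Step 3: tau = (C - D)/(n(n-1)/2) = (5 - 5)/10 = 0.000000.
Step 4: Exact two-sided p-value (enumerate n! = 120 permutations of y under H0): p = 1.000000.
Step 5: alpha = 0.05. fail to reject H0.

tau_b = 0.0000 (C=5, D=5), p = 1.000000, fail to reject H0.


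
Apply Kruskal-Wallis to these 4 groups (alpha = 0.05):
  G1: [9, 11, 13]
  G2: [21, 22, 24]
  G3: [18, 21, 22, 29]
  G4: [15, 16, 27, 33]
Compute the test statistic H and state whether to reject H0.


Step 1: Combine all N = 14 observations and assign midranks.
sorted (value, group, rank): (9,G1,1), (11,G1,2), (13,G1,3), (15,G4,4), (16,G4,5), (18,G3,6), (21,G2,7.5), (21,G3,7.5), (22,G2,9.5), (22,G3,9.5), (24,G2,11), (27,G4,12), (29,G3,13), (33,G4,14)
Step 2: Sum ranks within each group.
R_1 = 6 (n_1 = 3)
R_2 = 28 (n_2 = 3)
R_3 = 36 (n_3 = 4)
R_4 = 35 (n_4 = 4)
Step 3: H = 12/(N(N+1)) * sum(R_i^2/n_i) - 3(N+1)
     = 12/(14*15) * (6^2/3 + 28^2/3 + 36^2/4 + 35^2/4) - 3*15
     = 0.057143 * 903.583 - 45
     = 6.633333.
Step 4: Ties present; correction factor C = 1 - 12/(14^3 - 14) = 0.995604. Corrected H = 6.633333 / 0.995604 = 6.662620.
Step 5: Under H0, H ~ chi^2(3); p-value = 0.083465.
Step 6: alpha = 0.05. fail to reject H0.

H = 6.6626, df = 3, p = 0.083465, fail to reject H0.


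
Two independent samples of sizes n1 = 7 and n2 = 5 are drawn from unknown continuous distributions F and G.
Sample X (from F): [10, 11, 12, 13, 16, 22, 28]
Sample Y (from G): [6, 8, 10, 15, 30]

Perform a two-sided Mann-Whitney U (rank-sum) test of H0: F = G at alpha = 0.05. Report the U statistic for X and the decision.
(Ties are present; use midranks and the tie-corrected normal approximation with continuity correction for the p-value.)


Step 1: Combine and sort all 12 observations; assign midranks.
sorted (value, group): (6,Y), (8,Y), (10,X), (10,Y), (11,X), (12,X), (13,X), (15,Y), (16,X), (22,X), (28,X), (30,Y)
ranks: 6->1, 8->2, 10->3.5, 10->3.5, 11->5, 12->6, 13->7, 15->8, 16->9, 22->10, 28->11, 30->12
Step 2: Rank sum for X: R1 = 3.5 + 5 + 6 + 7 + 9 + 10 + 11 = 51.5.
Step 3: U_X = R1 - n1(n1+1)/2 = 51.5 - 7*8/2 = 51.5 - 28 = 23.5.
       U_Y = n1*n2 - U_X = 35 - 23.5 = 11.5.
Step 4: Ties are present, so use the tie-corrected normal approximation (with continuity correction) for the p-value.
Step 5: p-value = 0.370914; compare to alpha = 0.05. fail to reject H0.

U_X = 23.5, p = 0.370914, fail to reject H0 at alpha = 0.05.


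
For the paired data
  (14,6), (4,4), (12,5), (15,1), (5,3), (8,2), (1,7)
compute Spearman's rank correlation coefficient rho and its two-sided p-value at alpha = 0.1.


Step 1: Rank x and y separately (midranks; no ties here).
rank(x): 14->6, 4->2, 12->5, 15->7, 5->3, 8->4, 1->1
rank(y): 6->6, 4->4, 5->5, 1->1, 3->3, 2->2, 7->7
Step 2: d_i = R_x(i) - R_y(i); compute d_i^2.
  (6-6)^2=0, (2-4)^2=4, (5-5)^2=0, (7-1)^2=36, (3-3)^2=0, (4-2)^2=4, (1-7)^2=36
sum(d^2) = 80.
Step 3: rho = 1 - 6*80 / (7*(7^2 - 1)) = 1 - 480/336 = -0.428571.
Step 4: Under H0, t = rho * sqrt((n-2)/(1-rho^2)) = -1.0607 ~ t(5).
Step 5: Two-sided p-value from the t-distribution with 5 df = 0.337368.
Step 6: alpha = 0.1. fail to reject H0.

rho = -0.4286, p = 0.337368, fail to reject H0 at alpha = 0.1.


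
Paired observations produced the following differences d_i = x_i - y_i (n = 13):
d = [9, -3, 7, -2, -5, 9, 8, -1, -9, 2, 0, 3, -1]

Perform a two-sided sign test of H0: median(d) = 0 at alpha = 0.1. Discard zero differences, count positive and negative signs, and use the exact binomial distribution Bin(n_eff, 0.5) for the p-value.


Step 1: Discard zero differences. Original n = 13; n_eff = number of nonzero differences = 12.
Nonzero differences (with sign): +9, -3, +7, -2, -5, +9, +8, -1, -9, +2, +3, -1
Step 2: Count signs: positive = 6, negative = 6.
Step 3: Under H0: P(positive) = 0.5, so the number of positives S ~ Bin(12, 0.5).
Step 4: Two-sided exact p-value = sum of Bin(12,0.5) probabilities at or below the observed probability = 1.000000.
Step 5: alpha = 0.1. fail to reject H0.

n_eff = 12, pos = 6, neg = 6, p = 1.000000, fail to reject H0.


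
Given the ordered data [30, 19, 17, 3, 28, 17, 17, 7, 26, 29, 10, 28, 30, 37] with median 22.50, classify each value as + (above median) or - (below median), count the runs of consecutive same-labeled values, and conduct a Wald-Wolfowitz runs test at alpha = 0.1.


Step 1: Compute median = 22.50; label A = above, B = below.
Labels in order: ABBBABBBAABAAA  (n_A = 7, n_B = 7)
Step 2: Count runs R = 7.
Step 3: Under H0 (random ordering), E[R] = 2*n_A*n_B/(n_A+n_B) + 1 = 2*7*7/14 + 1 = 8.0000.
        Var[R] = 2*n_A*n_B*(2*n_A*n_B - n_A - n_B) / ((n_A+n_B)^2 * (n_A+n_B-1)) = 8232/2548 = 3.2308.
        SD[R] = 1.7974.
Step 4: Continuity-corrected z = (R + 0.5 - E[R]) / SD[R] = (7 + 0.5 - 8.0000) / 1.7974 = -0.2782.
Step 5: Two-sided p-value via normal approximation = 2*(1 - Phi(|z|)) = 0.780879.
Step 6: alpha = 0.1. fail to reject H0.

R = 7, z = -0.2782, p = 0.780879, fail to reject H0.


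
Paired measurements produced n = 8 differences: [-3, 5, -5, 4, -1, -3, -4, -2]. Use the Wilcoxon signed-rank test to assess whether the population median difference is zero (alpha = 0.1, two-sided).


Step 1: Drop any zero differences (none here) and take |d_i|.
|d| = [3, 5, 5, 4, 1, 3, 4, 2]
Step 2: Midrank |d_i| (ties get averaged ranks).
ranks: |3|->3.5, |5|->7.5, |5|->7.5, |4|->5.5, |1|->1, |3|->3.5, |4|->5.5, |2|->2
Step 3: Attach original signs; sum ranks with positive sign and with negative sign.
W+ = 7.5 + 5.5 = 13
W- = 3.5 + 7.5 + 1 + 3.5 + 5.5 + 2 = 23
(Check: W+ + W- = 36 should equal n(n+1)/2 = 36.)
Step 4: Test statistic W = min(W+, W-) = 13.
Step 5: Ties in |d|, so use the tie-corrected normal approximation.
        E[W] = n(n+1)/4 = 8*9/4 = 18.
        Tie groups: |d|=3 (t=2), |d|=4 (t=2), |d|=5 (t=2); sum(t^3 - t) = 18.
        Var[W] = n(n+1)(2n+1)/24 - sum(t^3-t)/48 = 1224/24 - 18/48 = 50.625.
        z = (W - E[W]) / sqrt(Var[W]) = (13 - 18) / 7.1151 = -0.7027.
        Two-sided p = 2*Phi(z) = 0.482225.
Step 6: alpha = 0.1. fail to reject H0.

W+ = 13, W- = 23, W = min = 13, p = 0.482225, fail to reject H0.


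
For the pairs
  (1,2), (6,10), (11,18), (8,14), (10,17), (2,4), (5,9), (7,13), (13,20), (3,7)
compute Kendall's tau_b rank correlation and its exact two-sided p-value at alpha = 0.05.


Step 1: Enumerate the 45 unordered pairs (i,j) with i<j and classify each by sign(x_j-x_i) * sign(y_j-y_i).
  (1,2):dx=+5,dy=+8->C; (1,3):dx=+10,dy=+16->C; (1,4):dx=+7,dy=+12->C; (1,5):dx=+9,dy=+15->C
  (1,6):dx=+1,dy=+2->C; (1,7):dx=+4,dy=+7->C; (1,8):dx=+6,dy=+11->C; (1,9):dx=+12,dy=+18->C
  (1,10):dx=+2,dy=+5->C; (2,3):dx=+5,dy=+8->C; (2,4):dx=+2,dy=+4->C; (2,5):dx=+4,dy=+7->C
  (2,6):dx=-4,dy=-6->C; (2,7):dx=-1,dy=-1->C; (2,8):dx=+1,dy=+3->C; (2,9):dx=+7,dy=+10->C
  (2,10):dx=-3,dy=-3->C; (3,4):dx=-3,dy=-4->C; (3,5):dx=-1,dy=-1->C; (3,6):dx=-9,dy=-14->C
  (3,7):dx=-6,dy=-9->C; (3,8):dx=-4,dy=-5->C; (3,9):dx=+2,dy=+2->C; (3,10):dx=-8,dy=-11->C
  (4,5):dx=+2,dy=+3->C; (4,6):dx=-6,dy=-10->C; (4,7):dx=-3,dy=-5->C; (4,8):dx=-1,dy=-1->C
  (4,9):dx=+5,dy=+6->C; (4,10):dx=-5,dy=-7->C; (5,6):dx=-8,dy=-13->C; (5,7):dx=-5,dy=-8->C
  (5,8):dx=-3,dy=-4->C; (5,9):dx=+3,dy=+3->C; (5,10):dx=-7,dy=-10->C; (6,7):dx=+3,dy=+5->C
  (6,8):dx=+5,dy=+9->C; (6,9):dx=+11,dy=+16->C; (6,10):dx=+1,dy=+3->C; (7,8):dx=+2,dy=+4->C
  (7,9):dx=+8,dy=+11->C; (7,10):dx=-2,dy=-2->C; (8,9):dx=+6,dy=+7->C; (8,10):dx=-4,dy=-6->C
  (9,10):dx=-10,dy=-13->C
Step 2: C = 45, D = 0, total pairs = 45.
Step 3: tau = (C - D)/(n(n-1)/2) = (45 - 0)/45 = 1.000000.
Step 4: Exact two-sided p-value (enumerate n! = 3628800 permutations of y under H0): p = 0.000001.
Step 5: alpha = 0.05. reject H0.

tau_b = 1.0000 (C=45, D=0), p = 0.000001, reject H0.


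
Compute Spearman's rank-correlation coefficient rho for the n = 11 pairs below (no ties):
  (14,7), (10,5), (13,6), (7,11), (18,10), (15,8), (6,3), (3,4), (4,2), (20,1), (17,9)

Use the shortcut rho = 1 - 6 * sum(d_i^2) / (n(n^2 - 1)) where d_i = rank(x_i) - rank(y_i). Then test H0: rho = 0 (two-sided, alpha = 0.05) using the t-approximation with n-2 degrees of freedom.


Step 1: Rank x and y separately (midranks; no ties here).
rank(x): 14->7, 10->5, 13->6, 7->4, 18->10, 15->8, 6->3, 3->1, 4->2, 20->11, 17->9
rank(y): 7->7, 5->5, 6->6, 11->11, 10->10, 8->8, 3->3, 4->4, 2->2, 1->1, 9->9
Step 2: d_i = R_x(i) - R_y(i); compute d_i^2.
  (7-7)^2=0, (5-5)^2=0, (6-6)^2=0, (4-11)^2=49, (10-10)^2=0, (8-8)^2=0, (3-3)^2=0, (1-4)^2=9, (2-2)^2=0, (11-1)^2=100, (9-9)^2=0
sum(d^2) = 158.
Step 3: rho = 1 - 6*158 / (11*(11^2 - 1)) = 1 - 948/1320 = 0.281818.
Step 4: Under H0, t = rho * sqrt((n-2)/(1-rho^2)) = 0.8812 ~ t(9).
Step 5: Two-sided p-value from the t-distribution with 9 df = 0.401145.
Step 6: alpha = 0.05. fail to reject H0.

rho = 0.2818, p = 0.401145, fail to reject H0 at alpha = 0.05.


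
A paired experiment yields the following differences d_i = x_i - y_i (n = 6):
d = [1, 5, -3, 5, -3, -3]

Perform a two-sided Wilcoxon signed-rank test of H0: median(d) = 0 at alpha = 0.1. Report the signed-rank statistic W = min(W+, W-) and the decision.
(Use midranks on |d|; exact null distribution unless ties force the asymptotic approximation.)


Step 1: Drop any zero differences (none here) and take |d_i|.
|d| = [1, 5, 3, 5, 3, 3]
Step 2: Midrank |d_i| (ties get averaged ranks).
ranks: |1|->1, |5|->5.5, |3|->3, |5|->5.5, |3|->3, |3|->3
Step 3: Attach original signs; sum ranks with positive sign and with negative sign.
W+ = 1 + 5.5 + 5.5 = 12
W- = 3 + 3 + 3 = 9
(Check: W+ + W- = 21 should equal n(n+1)/2 = 21.)
Step 4: Test statistic W = min(W+, W-) = 9.
Step 5: Ties in |d|, so use the tie-corrected normal approximation.
        E[W] = n(n+1)/4 = 6*7/4 = 10.5.
        Tie groups: |d|=3 (t=3), |d|=5 (t=2); sum(t^3 - t) = 30.
        Var[W] = n(n+1)(2n+1)/24 - sum(t^3-t)/48 = 546/24 - 30/48 = 22.125.
        z = (W - E[W]) / sqrt(Var[W]) = (9 - 10.5) / 4.7037 = -0.3189.
        Two-sided p = 2*Phi(z) = 0.749805.
Step 6: alpha = 0.1. fail to reject H0.

W+ = 12, W- = 9, W = min = 9, p = 0.749805, fail to reject H0.


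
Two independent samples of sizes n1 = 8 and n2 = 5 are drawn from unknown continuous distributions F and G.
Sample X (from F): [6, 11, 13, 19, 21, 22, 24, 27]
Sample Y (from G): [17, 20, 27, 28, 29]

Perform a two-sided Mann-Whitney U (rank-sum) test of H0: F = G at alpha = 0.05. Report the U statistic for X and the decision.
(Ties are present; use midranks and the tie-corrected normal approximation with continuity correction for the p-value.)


Step 1: Combine and sort all 13 observations; assign midranks.
sorted (value, group): (6,X), (11,X), (13,X), (17,Y), (19,X), (20,Y), (21,X), (22,X), (24,X), (27,X), (27,Y), (28,Y), (29,Y)
ranks: 6->1, 11->2, 13->3, 17->4, 19->5, 20->6, 21->7, 22->8, 24->9, 27->10.5, 27->10.5, 28->12, 29->13
Step 2: Rank sum for X: R1 = 1 + 2 + 3 + 5 + 7 + 8 + 9 + 10.5 = 45.5.
Step 3: U_X = R1 - n1(n1+1)/2 = 45.5 - 8*9/2 = 45.5 - 36 = 9.5.
       U_Y = n1*n2 - U_X = 40 - 9.5 = 30.5.
Step 4: Ties are present, so use the tie-corrected normal approximation (with continuity correction) for the p-value.
Step 5: p-value = 0.142685; compare to alpha = 0.05. fail to reject H0.

U_X = 9.5, p = 0.142685, fail to reject H0 at alpha = 0.05.


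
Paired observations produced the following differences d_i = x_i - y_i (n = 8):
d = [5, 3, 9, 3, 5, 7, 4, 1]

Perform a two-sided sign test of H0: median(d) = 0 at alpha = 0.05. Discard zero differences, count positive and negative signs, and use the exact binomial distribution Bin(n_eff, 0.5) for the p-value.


Step 1: Discard zero differences. Original n = 8; n_eff = number of nonzero differences = 8.
Nonzero differences (with sign): +5, +3, +9, +3, +5, +7, +4, +1
Step 2: Count signs: positive = 8, negative = 0.
Step 3: Under H0: P(positive) = 0.5, so the number of positives S ~ Bin(8, 0.5).
Step 4: Two-sided exact p-value = sum of Bin(8,0.5) probabilities at or below the observed probability = 0.007812.
Step 5: alpha = 0.05. reject H0.

n_eff = 8, pos = 8, neg = 0, p = 0.007812, reject H0.


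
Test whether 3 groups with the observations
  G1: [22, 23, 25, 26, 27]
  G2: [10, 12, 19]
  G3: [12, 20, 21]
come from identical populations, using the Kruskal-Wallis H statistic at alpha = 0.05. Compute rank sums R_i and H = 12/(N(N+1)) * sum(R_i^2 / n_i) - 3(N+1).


Step 1: Combine all N = 11 observations and assign midranks.
sorted (value, group, rank): (10,G2,1), (12,G2,2.5), (12,G3,2.5), (19,G2,4), (20,G3,5), (21,G3,6), (22,G1,7), (23,G1,8), (25,G1,9), (26,G1,10), (27,G1,11)
Step 2: Sum ranks within each group.
R_1 = 45 (n_1 = 5)
R_2 = 7.5 (n_2 = 3)
R_3 = 13.5 (n_3 = 3)
Step 3: H = 12/(N(N+1)) * sum(R_i^2/n_i) - 3(N+1)
     = 12/(11*12) * (45^2/5 + 7.5^2/3 + 13.5^2/3) - 3*12
     = 0.090909 * 484.5 - 36
     = 8.045455.
Step 4: Ties present; correction factor C = 1 - 6/(11^3 - 11) = 0.995455. Corrected H = 8.045455 / 0.995455 = 8.082192.
Step 5: Under H0, H ~ chi^2(2); p-value = 0.017578.
Step 6: alpha = 0.05. reject H0.

H = 8.0822, df = 2, p = 0.017578, reject H0.


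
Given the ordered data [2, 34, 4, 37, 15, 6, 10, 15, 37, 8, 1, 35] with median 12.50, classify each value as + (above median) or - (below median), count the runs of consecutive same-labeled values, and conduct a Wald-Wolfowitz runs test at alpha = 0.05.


Step 1: Compute median = 12.50; label A = above, B = below.
Labels in order: BABAABBAABBA  (n_A = 6, n_B = 6)
Step 2: Count runs R = 8.
Step 3: Under H0 (random ordering), E[R] = 2*n_A*n_B/(n_A+n_B) + 1 = 2*6*6/12 + 1 = 7.0000.
        Var[R] = 2*n_A*n_B*(2*n_A*n_B - n_A - n_B) / ((n_A+n_B)^2 * (n_A+n_B-1)) = 4320/1584 = 2.7273.
        SD[R] = 1.6514.
Step 4: Continuity-corrected z = (R - 0.5 - E[R]) / SD[R] = (8 - 0.5 - 7.0000) / 1.6514 = 0.3028.
Step 5: Two-sided p-value via normal approximation = 2*(1 - Phi(|z|)) = 0.762069.
Step 6: alpha = 0.05. fail to reject H0.

R = 8, z = 0.3028, p = 0.762069, fail to reject H0.


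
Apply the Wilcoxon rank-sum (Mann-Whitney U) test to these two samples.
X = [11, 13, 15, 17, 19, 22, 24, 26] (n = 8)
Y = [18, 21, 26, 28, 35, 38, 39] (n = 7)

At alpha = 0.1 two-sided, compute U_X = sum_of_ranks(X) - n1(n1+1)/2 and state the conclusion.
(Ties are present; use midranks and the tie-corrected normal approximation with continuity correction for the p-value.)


Step 1: Combine and sort all 15 observations; assign midranks.
sorted (value, group): (11,X), (13,X), (15,X), (17,X), (18,Y), (19,X), (21,Y), (22,X), (24,X), (26,X), (26,Y), (28,Y), (35,Y), (38,Y), (39,Y)
ranks: 11->1, 13->2, 15->3, 17->4, 18->5, 19->6, 21->7, 22->8, 24->9, 26->10.5, 26->10.5, 28->12, 35->13, 38->14, 39->15
Step 2: Rank sum for X: R1 = 1 + 2 + 3 + 4 + 6 + 8 + 9 + 10.5 = 43.5.
Step 3: U_X = R1 - n1(n1+1)/2 = 43.5 - 8*9/2 = 43.5 - 36 = 7.5.
       U_Y = n1*n2 - U_X = 56 - 7.5 = 48.5.
Step 4: Ties are present, so use the tie-corrected normal approximation (with continuity correction) for the p-value.
Step 5: p-value = 0.020524; compare to alpha = 0.1. reject H0.

U_X = 7.5, p = 0.020524, reject H0 at alpha = 0.1.


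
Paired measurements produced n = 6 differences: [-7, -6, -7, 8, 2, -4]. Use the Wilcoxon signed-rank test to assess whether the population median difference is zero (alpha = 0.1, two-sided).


Step 1: Drop any zero differences (none here) and take |d_i|.
|d| = [7, 6, 7, 8, 2, 4]
Step 2: Midrank |d_i| (ties get averaged ranks).
ranks: |7|->4.5, |6|->3, |7|->4.5, |8|->6, |2|->1, |4|->2
Step 3: Attach original signs; sum ranks with positive sign and with negative sign.
W+ = 6 + 1 = 7
W- = 4.5 + 3 + 4.5 + 2 = 14
(Check: W+ + W- = 21 should equal n(n+1)/2 = 21.)
Step 4: Test statistic W = min(W+, W-) = 7.
Step 5: Ties in |d|, so use the tie-corrected normal approximation.
        E[W] = n(n+1)/4 = 6*7/4 = 10.5.
        Tie groups: |d|=7 (t=2); sum(t^3 - t) = 6.
        Var[W] = n(n+1)(2n+1)/24 - sum(t^3-t)/48 = 546/24 - 6/48 = 22.625.
        z = (W - E[W]) / sqrt(Var[W]) = (7 - 10.5) / 4.7566 = -0.7358.
        Two-sided p = 2*Phi(z) = 0.461838.
Step 6: alpha = 0.1. fail to reject H0.

W+ = 7, W- = 14, W = min = 7, p = 0.461838, fail to reject H0.


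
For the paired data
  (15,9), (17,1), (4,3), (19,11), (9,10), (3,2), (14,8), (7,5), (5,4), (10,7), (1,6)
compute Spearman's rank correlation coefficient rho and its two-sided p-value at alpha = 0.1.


Step 1: Rank x and y separately (midranks; no ties here).
rank(x): 15->9, 17->10, 4->3, 19->11, 9->6, 3->2, 14->8, 7->5, 5->4, 10->7, 1->1
rank(y): 9->9, 1->1, 3->3, 11->11, 10->10, 2->2, 8->8, 5->5, 4->4, 7->7, 6->6
Step 2: d_i = R_x(i) - R_y(i); compute d_i^2.
  (9-9)^2=0, (10-1)^2=81, (3-3)^2=0, (11-11)^2=0, (6-10)^2=16, (2-2)^2=0, (8-8)^2=0, (5-5)^2=0, (4-4)^2=0, (7-7)^2=0, (1-6)^2=25
sum(d^2) = 122.
Step 3: rho = 1 - 6*122 / (11*(11^2 - 1)) = 1 - 732/1320 = 0.445455.
Step 4: Under H0, t = rho * sqrt((n-2)/(1-rho^2)) = 1.4926 ~ t(9).
Step 5: Two-sided p-value from the t-distribution with 9 df = 0.169733.
Step 6: alpha = 0.1. fail to reject H0.

rho = 0.4455, p = 0.169733, fail to reject H0 at alpha = 0.1.


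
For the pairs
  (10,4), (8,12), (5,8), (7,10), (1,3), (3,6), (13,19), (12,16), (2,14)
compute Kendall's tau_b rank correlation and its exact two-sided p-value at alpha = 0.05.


Step 1: Enumerate the 36 unordered pairs (i,j) with i<j and classify each by sign(x_j-x_i) * sign(y_j-y_i).
  (1,2):dx=-2,dy=+8->D; (1,3):dx=-5,dy=+4->D; (1,4):dx=-3,dy=+6->D; (1,5):dx=-9,dy=-1->C
  (1,6):dx=-7,dy=+2->D; (1,7):dx=+3,dy=+15->C; (1,8):dx=+2,dy=+12->C; (1,9):dx=-8,dy=+10->D
  (2,3):dx=-3,dy=-4->C; (2,4):dx=-1,dy=-2->C; (2,5):dx=-7,dy=-9->C; (2,6):dx=-5,dy=-6->C
  (2,7):dx=+5,dy=+7->C; (2,8):dx=+4,dy=+4->C; (2,9):dx=-6,dy=+2->D; (3,4):dx=+2,dy=+2->C
  (3,5):dx=-4,dy=-5->C; (3,6):dx=-2,dy=-2->C; (3,7):dx=+8,dy=+11->C; (3,8):dx=+7,dy=+8->C
  (3,9):dx=-3,dy=+6->D; (4,5):dx=-6,dy=-7->C; (4,6):dx=-4,dy=-4->C; (4,7):dx=+6,dy=+9->C
  (4,8):dx=+5,dy=+6->C; (4,9):dx=-5,dy=+4->D; (5,6):dx=+2,dy=+3->C; (5,7):dx=+12,dy=+16->C
  (5,8):dx=+11,dy=+13->C; (5,9):dx=+1,dy=+11->C; (6,7):dx=+10,dy=+13->C; (6,8):dx=+9,dy=+10->C
  (6,9):dx=-1,dy=+8->D; (7,8):dx=-1,dy=-3->C; (7,9):dx=-11,dy=-5->C; (8,9):dx=-10,dy=-2->C
Step 2: C = 27, D = 9, total pairs = 36.
Step 3: tau = (C - D)/(n(n-1)/2) = (27 - 9)/36 = 0.500000.
Step 4: Exact two-sided p-value (enumerate n! = 362880 permutations of y under H0): p = 0.075176.
Step 5: alpha = 0.05. fail to reject H0.

tau_b = 0.5000 (C=27, D=9), p = 0.075176, fail to reject H0.


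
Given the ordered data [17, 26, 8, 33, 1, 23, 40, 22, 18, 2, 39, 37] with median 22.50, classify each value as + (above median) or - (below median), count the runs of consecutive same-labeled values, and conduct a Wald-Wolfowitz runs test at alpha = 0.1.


Step 1: Compute median = 22.50; label A = above, B = below.
Labels in order: BABABAABBBAA  (n_A = 6, n_B = 6)
Step 2: Count runs R = 8.
Step 3: Under H0 (random ordering), E[R] = 2*n_A*n_B/(n_A+n_B) + 1 = 2*6*6/12 + 1 = 7.0000.
        Var[R] = 2*n_A*n_B*(2*n_A*n_B - n_A - n_B) / ((n_A+n_B)^2 * (n_A+n_B-1)) = 4320/1584 = 2.7273.
        SD[R] = 1.6514.
Step 4: Continuity-corrected z = (R - 0.5 - E[R]) / SD[R] = (8 - 0.5 - 7.0000) / 1.6514 = 0.3028.
Step 5: Two-sided p-value via normal approximation = 2*(1 - Phi(|z|)) = 0.762069.
Step 6: alpha = 0.1. fail to reject H0.

R = 8, z = 0.3028, p = 0.762069, fail to reject H0.


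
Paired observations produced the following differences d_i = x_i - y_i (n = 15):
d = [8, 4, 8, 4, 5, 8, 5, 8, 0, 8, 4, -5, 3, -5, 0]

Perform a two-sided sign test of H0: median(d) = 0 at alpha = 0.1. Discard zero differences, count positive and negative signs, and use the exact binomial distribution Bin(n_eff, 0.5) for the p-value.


Step 1: Discard zero differences. Original n = 15; n_eff = number of nonzero differences = 13.
Nonzero differences (with sign): +8, +4, +8, +4, +5, +8, +5, +8, +8, +4, -5, +3, -5
Step 2: Count signs: positive = 11, negative = 2.
Step 3: Under H0: P(positive) = 0.5, so the number of positives S ~ Bin(13, 0.5).
Step 4: Two-sided exact p-value = sum of Bin(13,0.5) probabilities at or below the observed probability = 0.022461.
Step 5: alpha = 0.1. reject H0.

n_eff = 13, pos = 11, neg = 2, p = 0.022461, reject H0.


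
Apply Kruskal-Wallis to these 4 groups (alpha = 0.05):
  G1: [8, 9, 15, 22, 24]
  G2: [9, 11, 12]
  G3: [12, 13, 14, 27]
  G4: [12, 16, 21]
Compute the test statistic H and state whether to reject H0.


Step 1: Combine all N = 15 observations and assign midranks.
sorted (value, group, rank): (8,G1,1), (9,G1,2.5), (9,G2,2.5), (11,G2,4), (12,G2,6), (12,G3,6), (12,G4,6), (13,G3,8), (14,G3,9), (15,G1,10), (16,G4,11), (21,G4,12), (22,G1,13), (24,G1,14), (27,G3,15)
Step 2: Sum ranks within each group.
R_1 = 40.5 (n_1 = 5)
R_2 = 12.5 (n_2 = 3)
R_3 = 38 (n_3 = 4)
R_4 = 29 (n_4 = 3)
Step 3: H = 12/(N(N+1)) * sum(R_i^2/n_i) - 3(N+1)
     = 12/(15*16) * (40.5^2/5 + 12.5^2/3 + 38^2/4 + 29^2/3) - 3*16
     = 0.050000 * 1021.47 - 48
     = 3.073333.
Step 4: Ties present; correction factor C = 1 - 30/(15^3 - 15) = 0.991071. Corrected H = 3.073333 / 0.991071 = 3.101021.
Step 5: Under H0, H ~ chi^2(3); p-value = 0.376310.
Step 6: alpha = 0.05. fail to reject H0.

H = 3.1010, df = 3, p = 0.376310, fail to reject H0.


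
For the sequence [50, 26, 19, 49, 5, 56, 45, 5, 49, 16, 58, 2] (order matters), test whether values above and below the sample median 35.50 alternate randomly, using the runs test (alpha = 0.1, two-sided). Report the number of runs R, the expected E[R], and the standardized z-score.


Step 1: Compute median = 35.50; label A = above, B = below.
Labels in order: ABBABAABABAB  (n_A = 6, n_B = 6)
Step 2: Count runs R = 10.
Step 3: Under H0 (random ordering), E[R] = 2*n_A*n_B/(n_A+n_B) + 1 = 2*6*6/12 + 1 = 7.0000.
        Var[R] = 2*n_A*n_B*(2*n_A*n_B - n_A - n_B) / ((n_A+n_B)^2 * (n_A+n_B-1)) = 4320/1584 = 2.7273.
        SD[R] = 1.6514.
Step 4: Continuity-corrected z = (R - 0.5 - E[R]) / SD[R] = (10 - 0.5 - 7.0000) / 1.6514 = 1.5138.
Step 5: Two-sided p-value via normal approximation = 2*(1 - Phi(|z|)) = 0.130070.
Step 6: alpha = 0.1. fail to reject H0.

R = 10, z = 1.5138, p = 0.130070, fail to reject H0.


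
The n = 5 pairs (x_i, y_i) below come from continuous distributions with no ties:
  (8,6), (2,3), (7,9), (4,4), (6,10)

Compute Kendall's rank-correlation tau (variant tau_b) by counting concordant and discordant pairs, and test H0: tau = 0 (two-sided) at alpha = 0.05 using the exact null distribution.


Step 1: Enumerate the 10 unordered pairs (i,j) with i<j and classify each by sign(x_j-x_i) * sign(y_j-y_i).
  (1,2):dx=-6,dy=-3->C; (1,3):dx=-1,dy=+3->D; (1,4):dx=-4,dy=-2->C; (1,5):dx=-2,dy=+4->D
  (2,3):dx=+5,dy=+6->C; (2,4):dx=+2,dy=+1->C; (2,5):dx=+4,dy=+7->C; (3,4):dx=-3,dy=-5->C
  (3,5):dx=-1,dy=+1->D; (4,5):dx=+2,dy=+6->C
Step 2: C = 7, D = 3, total pairs = 10.
Step 3: tau = (C - D)/(n(n-1)/2) = (7 - 3)/10 = 0.400000.
Step 4: Exact two-sided p-value (enumerate n! = 120 permutations of y under H0): p = 0.483333.
Step 5: alpha = 0.05. fail to reject H0.

tau_b = 0.4000 (C=7, D=3), p = 0.483333, fail to reject H0.


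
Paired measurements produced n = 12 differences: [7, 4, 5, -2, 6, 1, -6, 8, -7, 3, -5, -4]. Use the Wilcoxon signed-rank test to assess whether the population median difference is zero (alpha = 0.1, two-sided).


Step 1: Drop any zero differences (none here) and take |d_i|.
|d| = [7, 4, 5, 2, 6, 1, 6, 8, 7, 3, 5, 4]
Step 2: Midrank |d_i| (ties get averaged ranks).
ranks: |7|->10.5, |4|->4.5, |5|->6.5, |2|->2, |6|->8.5, |1|->1, |6|->8.5, |8|->12, |7|->10.5, |3|->3, |5|->6.5, |4|->4.5
Step 3: Attach original signs; sum ranks with positive sign and with negative sign.
W+ = 10.5 + 4.5 + 6.5 + 8.5 + 1 + 12 + 3 = 46
W- = 2 + 8.5 + 10.5 + 6.5 + 4.5 = 32
(Check: W+ + W- = 78 should equal n(n+1)/2 = 78.)
Step 4: Test statistic W = min(W+, W-) = 32.
Step 5: Ties in |d|, so use the tie-corrected normal approximation.
        E[W] = n(n+1)/4 = 12*13/4 = 39.
        Tie groups: |d|=4 (t=2), |d|=5 (t=2), |d|=6 (t=2), |d|=7 (t=2); sum(t^3 - t) = 24.
        Var[W] = n(n+1)(2n+1)/24 - sum(t^3-t)/48 = 3900/24 - 24/48 = 162.
        z = (W - E[W]) / sqrt(Var[W]) = (32 - 39) / 12.7279 = -0.5500.
        Two-sided p = 2*Phi(z) = 0.582339.
Step 6: alpha = 0.1. fail to reject H0.

W+ = 46, W- = 32, W = min = 32, p = 0.582339, fail to reject H0.


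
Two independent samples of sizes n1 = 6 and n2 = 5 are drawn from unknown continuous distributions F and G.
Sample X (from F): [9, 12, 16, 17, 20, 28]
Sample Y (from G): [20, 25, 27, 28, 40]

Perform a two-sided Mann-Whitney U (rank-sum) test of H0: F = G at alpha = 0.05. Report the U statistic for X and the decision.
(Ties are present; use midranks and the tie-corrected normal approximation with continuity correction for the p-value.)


Step 1: Combine and sort all 11 observations; assign midranks.
sorted (value, group): (9,X), (12,X), (16,X), (17,X), (20,X), (20,Y), (25,Y), (27,Y), (28,X), (28,Y), (40,Y)
ranks: 9->1, 12->2, 16->3, 17->4, 20->5.5, 20->5.5, 25->7, 27->8, 28->9.5, 28->9.5, 40->11
Step 2: Rank sum for X: R1 = 1 + 2 + 3 + 4 + 5.5 + 9.5 = 25.
Step 3: U_X = R1 - n1(n1+1)/2 = 25 - 6*7/2 = 25 - 21 = 4.
       U_Y = n1*n2 - U_X = 30 - 4 = 26.
Step 4: Ties are present, so use the tie-corrected normal approximation (with continuity correction) for the p-value.
Step 5: p-value = 0.054129; compare to alpha = 0.05. fail to reject H0.

U_X = 4, p = 0.054129, fail to reject H0 at alpha = 0.05.


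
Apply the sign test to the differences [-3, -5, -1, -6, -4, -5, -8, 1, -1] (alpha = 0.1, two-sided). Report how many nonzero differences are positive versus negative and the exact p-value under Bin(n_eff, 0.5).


Step 1: Discard zero differences. Original n = 9; n_eff = number of nonzero differences = 9.
Nonzero differences (with sign): -3, -5, -1, -6, -4, -5, -8, +1, -1
Step 2: Count signs: positive = 1, negative = 8.
Step 3: Under H0: P(positive) = 0.5, so the number of positives S ~ Bin(9, 0.5).
Step 4: Two-sided exact p-value = sum of Bin(9,0.5) probabilities at or below the observed probability = 0.039062.
Step 5: alpha = 0.1. reject H0.

n_eff = 9, pos = 1, neg = 8, p = 0.039062, reject H0.


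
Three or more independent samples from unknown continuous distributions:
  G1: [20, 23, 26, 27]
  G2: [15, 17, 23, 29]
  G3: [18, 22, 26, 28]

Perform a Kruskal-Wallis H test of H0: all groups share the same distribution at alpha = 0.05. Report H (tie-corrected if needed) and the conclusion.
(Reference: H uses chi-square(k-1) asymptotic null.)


Step 1: Combine all N = 12 observations and assign midranks.
sorted (value, group, rank): (15,G2,1), (17,G2,2), (18,G3,3), (20,G1,4), (22,G3,5), (23,G1,6.5), (23,G2,6.5), (26,G1,8.5), (26,G3,8.5), (27,G1,10), (28,G3,11), (29,G2,12)
Step 2: Sum ranks within each group.
R_1 = 29 (n_1 = 4)
R_2 = 21.5 (n_2 = 4)
R_3 = 27.5 (n_3 = 4)
Step 3: H = 12/(N(N+1)) * sum(R_i^2/n_i) - 3(N+1)
     = 12/(12*13) * (29^2/4 + 21.5^2/4 + 27.5^2/4) - 3*13
     = 0.076923 * 514.875 - 39
     = 0.605769.
Step 4: Ties present; correction factor C = 1 - 12/(12^3 - 12) = 0.993007. Corrected H = 0.605769 / 0.993007 = 0.610035.
Step 5: Under H0, H ~ chi^2(2); p-value = 0.737110.
Step 6: alpha = 0.05. fail to reject H0.

H = 0.6100, df = 2, p = 0.737110, fail to reject H0.
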